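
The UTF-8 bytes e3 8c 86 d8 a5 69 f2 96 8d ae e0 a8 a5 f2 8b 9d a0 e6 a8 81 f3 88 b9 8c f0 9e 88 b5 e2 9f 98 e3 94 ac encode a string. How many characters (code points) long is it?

11

Byte at offset 0: 0xE3 = 11100011 → 3-byte char (#1). Advance 3.
Byte at offset 3: 0xD8 = 11011000 → 2-byte char (#2). Advance 2.
Byte at offset 5: 0x69 = 01101001 → 1-byte char (#3). Advance 1.
Byte at offset 6: 0xF2 = 11110010 → 4-byte char (#4). Advance 4.
Byte at offset 10: 0xE0 = 11100000 → 3-byte char (#5). Advance 3.
Byte at offset 13: 0xF2 = 11110010 → 4-byte char (#6). Advance 4.
Byte at offset 17: 0xE6 = 11100110 → 3-byte char (#7). Advance 3.
Byte at offset 20: 0xF3 = 11110011 → 4-byte char (#8). Advance 4.
Byte at offset 24: 0xF0 = 11110000 → 4-byte char (#9). Advance 4.
Byte at offset 28: 0xE2 = 11100010 → 3-byte char (#10). Advance 3.
Byte at offset 31: 0xE3 = 11100011 → 3-byte char (#11). Advance 3.
Reached end at offset 34 after 11 code points.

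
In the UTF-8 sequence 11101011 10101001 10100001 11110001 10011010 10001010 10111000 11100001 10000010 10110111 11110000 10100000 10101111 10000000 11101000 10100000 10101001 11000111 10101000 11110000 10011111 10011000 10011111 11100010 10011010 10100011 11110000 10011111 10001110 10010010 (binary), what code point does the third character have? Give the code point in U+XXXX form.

Offset 0: leading byte 0xEB = 11101011 → 3-byte char #1 = EB A9 A1.
Offset 3: leading byte 0xF1 = 11110001 → 4-byte char #2 = F1 9A 8A B8.
Offset 7: leading byte 0xE1 = 11100001 → 3-byte char #3 = E1 82 B7.
Leading byte 0xE1 = 11100001 matches 1110xxxx → 3-byte sequence.
Byte 1: 0xE1 = 11100001, payload 0001 (4 bits).
Byte 2: 0x82 = 10000010 (10xxxxxx ✓), payload 000010.
Byte 3: 0xB7 = 10110111 (10xxxxxx ✓), payload 110111.
Concatenate: 0001000010110111 = 0x10B7 (16 bits → U+10B7).

U+10B7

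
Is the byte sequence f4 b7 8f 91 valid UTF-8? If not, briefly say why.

invalid (encodes a value above U+10FFFF)

Leading byte 0xF4 = 11110100 → 4-byte form.
Payload = 0x1373D1, which exceeds U+10FFFF, the maximum Unicode code point. (Leading bytes F5–FF, or F4 followed by ≥ 0x90, are invalid.)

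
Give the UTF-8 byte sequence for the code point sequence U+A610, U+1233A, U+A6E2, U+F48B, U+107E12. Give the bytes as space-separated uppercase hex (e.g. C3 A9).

U+A610: 3-byte form → EA 98 90.
U+1233A: 4-byte form → F0 92 8C BA.
U+A6E2: 3-byte form → EA 9B A2.
U+F48B: 3-byte form → EF 92 8B.
U+107E12: 4-byte form → F4 87 B8 92.
Concatenated (17 bytes): EA 98 90 F0 92 8C BA EA 9B A2 EF 92 8B F4 87 B8 92.

EA 98 90 F0 92 8C BA EA 9B A2 EF 92 8B F4 87 B8 92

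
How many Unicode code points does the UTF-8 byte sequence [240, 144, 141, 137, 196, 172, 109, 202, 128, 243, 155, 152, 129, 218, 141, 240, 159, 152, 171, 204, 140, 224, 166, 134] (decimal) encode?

9

Byte at offset 0: 0xF0 = 11110000 → 4-byte char (#1). Advance 4.
Byte at offset 4: 0xC4 = 11000100 → 2-byte char (#2). Advance 2.
Byte at offset 6: 0x6D = 01101101 → 1-byte char (#3). Advance 1.
Byte at offset 7: 0xCA = 11001010 → 2-byte char (#4). Advance 2.
Byte at offset 9: 0xF3 = 11110011 → 4-byte char (#5). Advance 4.
Byte at offset 13: 0xDA = 11011010 → 2-byte char (#6). Advance 2.
Byte at offset 15: 0xF0 = 11110000 → 4-byte char (#7). Advance 4.
Byte at offset 19: 0xCC = 11001100 → 2-byte char (#8). Advance 2.
Byte at offset 21: 0xE0 = 11100000 → 3-byte char (#9). Advance 3.
Reached end at offset 24 after 9 code points.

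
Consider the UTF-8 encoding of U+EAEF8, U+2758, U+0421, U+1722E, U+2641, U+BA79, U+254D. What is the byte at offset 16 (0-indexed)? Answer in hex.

U+EAEF8 → 4-byte form F3 AA BB B8 at offsets 0–3.
U+2758 → 3-byte form E2 9D 98 at offsets 4–6.
U+0421 → 2-byte form D0 A1 at offsets 7–8.
U+1722E → 4-byte form F0 97 88 AE at offsets 9–12.
U+2641 → 3-byte form E2 99 81 at offsets 13–15.
U+BA79 → 3-byte form EB A9 B9 at offsets 16–18.
Offset 16 falls in char 6's range; it's byte 1 of EB A9 B9 = 0xEB.

0xEB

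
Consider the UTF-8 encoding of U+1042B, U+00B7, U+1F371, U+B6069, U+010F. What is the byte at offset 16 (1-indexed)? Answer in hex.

0x8F

1-indexed offset 16 is 0-indexed offset 15.
U+1042B → 4-byte form F0 90 90 AB at offsets 0–3.
U+00B7 → 2-byte form C2 B7 at offsets 4–5.
U+1F371 → 4-byte form F0 9F 8D B1 at offsets 6–9.
U+B6069 → 4-byte form F2 B6 81 A9 at offsets 10–13.
U+010F → 2-byte form C4 8F at offsets 14–15.
Offset 15 falls in char 5's range; it's byte 2 of C4 8F = 0x8F.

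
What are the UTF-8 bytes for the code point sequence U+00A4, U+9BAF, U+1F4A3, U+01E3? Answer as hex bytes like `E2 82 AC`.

U+00A4: 2-byte form → C2 A4.
U+9BAF: 3-byte form → E9 AE AF.
U+1F4A3: 4-byte form → F0 9F 92 A3.
U+01E3: 2-byte form → C7 A3.
Concatenated (11 bytes): C2 A4 E9 AE AF F0 9F 92 A3 C7 A3.

C2 A4 E9 AE AF F0 9F 92 A3 C7 A3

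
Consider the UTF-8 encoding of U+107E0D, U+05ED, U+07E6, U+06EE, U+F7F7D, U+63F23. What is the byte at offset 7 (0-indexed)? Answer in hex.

0xA6

U+107E0D → 4-byte form F4 87 B8 8D at offsets 0–3.
U+05ED → 2-byte form D7 AD at offsets 4–5.
U+07E6 → 2-byte form DF A6 at offsets 6–7.
Offset 7 falls in char 3's range; it's byte 2 of DF A6 = 0xA6.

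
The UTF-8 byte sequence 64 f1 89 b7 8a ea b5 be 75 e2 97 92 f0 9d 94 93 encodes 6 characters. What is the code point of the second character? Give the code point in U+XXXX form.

Offset 0: leading byte 0x64 = 01100100 → 1-byte char #1 = 64.
Offset 1: leading byte 0xF1 = 11110001 → 4-byte char #2 = F1 89 B7 8A.
Leading byte 0xF1 = 11110001 matches 11110xxx → 4-byte sequence.
Byte 1: 0xF1 = 11110001, payload 001 (3 bits).
Byte 2: 0x89 = 10001001 (10xxxxxx ✓), payload 001001.
Byte 3: 0xB7 = 10110111 (10xxxxxx ✓), payload 110111.
Byte 4: 0x8A = 10001010 (10xxxxxx ✓), payload 001010.
Concatenate: 001001001110111001010 = 0x49DCA (21 bits → U+49DCA).

U+49DCA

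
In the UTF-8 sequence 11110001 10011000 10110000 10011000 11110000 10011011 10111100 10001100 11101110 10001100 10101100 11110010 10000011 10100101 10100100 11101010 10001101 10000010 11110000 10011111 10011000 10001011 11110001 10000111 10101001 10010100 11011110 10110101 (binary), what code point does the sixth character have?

U+1F60B

Offset 0: leading byte 0xF1 = 11110001 → 4-byte char #1 = F1 98 B0 98.
Offset 4: leading byte 0xF0 = 11110000 → 4-byte char #2 = F0 9B BC 8C.
Offset 8: leading byte 0xEE = 11101110 → 3-byte char #3 = EE 8C AC.
Offset 11: leading byte 0xF2 = 11110010 → 4-byte char #4 = F2 83 A5 A4.
Offset 15: leading byte 0xEA = 11101010 → 3-byte char #5 = EA 8D 82.
Offset 18: leading byte 0xF0 = 11110000 → 4-byte char #6 = F0 9F 98 8B.
Leading byte 0xF0 = 11110000 matches 11110xxx → 4-byte sequence.
Byte 1: 0xF0 = 11110000, payload 000 (3 bits).
Byte 2: 0x9F = 10011111 (10xxxxxx ✓), payload 011111.
Byte 3: 0x98 = 10011000 (10xxxxxx ✓), payload 011000.
Byte 4: 0x8B = 10001011 (10xxxxxx ✓), payload 001011.
Concatenate: 000011111011000001011 = 0x1F60B (21 bits → U+1F60B).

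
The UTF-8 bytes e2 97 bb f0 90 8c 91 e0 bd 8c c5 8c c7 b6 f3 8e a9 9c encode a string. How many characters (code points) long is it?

6

Byte at offset 0: 0xE2 = 11100010 → 3-byte char (#1). Advance 3.
Byte at offset 3: 0xF0 = 11110000 → 4-byte char (#2). Advance 4.
Byte at offset 7: 0xE0 = 11100000 → 3-byte char (#3). Advance 3.
Byte at offset 10: 0xC5 = 11000101 → 2-byte char (#4). Advance 2.
Byte at offset 12: 0xC7 = 11000111 → 2-byte char (#5). Advance 2.
Byte at offset 14: 0xF3 = 11110011 → 4-byte char (#6). Advance 4.
Reached end at offset 18 after 6 code points.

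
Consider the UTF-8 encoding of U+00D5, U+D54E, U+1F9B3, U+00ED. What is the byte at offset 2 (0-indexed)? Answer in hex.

0xED

U+00D5 → 2-byte form C3 95 at offsets 0–1.
U+D54E → 3-byte form ED 95 8E at offsets 2–4.
Offset 2 falls in char 2's range; it's byte 1 of ED 95 8E = 0xED.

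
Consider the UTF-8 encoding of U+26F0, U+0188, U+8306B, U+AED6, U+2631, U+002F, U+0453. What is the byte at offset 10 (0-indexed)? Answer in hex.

0xBB

U+26F0 → 3-byte form E2 9B B0 at offsets 0–2.
U+0188 → 2-byte form C6 88 at offsets 3–4.
U+8306B → 4-byte form F2 83 81 AB at offsets 5–8.
U+AED6 → 3-byte form EA BB 96 at offsets 9–11.
Offset 10 falls in char 4's range; it's byte 2 of EA BB 96 = 0xBB.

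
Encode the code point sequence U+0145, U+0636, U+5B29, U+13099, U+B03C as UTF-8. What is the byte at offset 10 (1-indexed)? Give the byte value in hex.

0x82

1-indexed offset 10 is 0-indexed offset 9.
U+0145 → 2-byte form C5 85 at offsets 0–1.
U+0636 → 2-byte form D8 B6 at offsets 2–3.
U+5B29 → 3-byte form E5 AC A9 at offsets 4–6.
U+13099 → 4-byte form F0 93 82 99 at offsets 7–10.
Offset 9 falls in char 4's range; it's byte 3 of F0 93 82 99 = 0x82.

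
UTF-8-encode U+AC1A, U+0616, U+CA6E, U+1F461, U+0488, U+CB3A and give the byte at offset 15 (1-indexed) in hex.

0xEC

1-indexed offset 15 is 0-indexed offset 14.
U+AC1A → 3-byte form EA B0 9A at offsets 0–2.
U+0616 → 2-byte form D8 96 at offsets 3–4.
U+CA6E → 3-byte form EC A9 AE at offsets 5–7.
U+1F461 → 4-byte form F0 9F 91 A1 at offsets 8–11.
U+0488 → 2-byte form D2 88 at offsets 12–13.
U+CB3A → 3-byte form EC AC BA at offsets 14–16.
Offset 14 falls in char 6's range; it's byte 1 of EC AC BA = 0xEC.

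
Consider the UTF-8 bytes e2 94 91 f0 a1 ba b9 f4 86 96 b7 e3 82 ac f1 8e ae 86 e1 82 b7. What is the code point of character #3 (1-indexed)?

Offset 0: leading byte 0xE2 = 11100010 → 3-byte char #1 = E2 94 91.
Offset 3: leading byte 0xF0 = 11110000 → 4-byte char #2 = F0 A1 BA B9.
Offset 7: leading byte 0xF4 = 11110100 → 4-byte char #3 = F4 86 96 B7.
Leading byte 0xF4 = 11110100 matches 11110xxx → 4-byte sequence.
Byte 1: 0xF4 = 11110100, payload 100 (3 bits).
Byte 2: 0x86 = 10000110 (10xxxxxx ✓), payload 000110.
Byte 3: 0x96 = 10010110 (10xxxxxx ✓), payload 010110.
Byte 4: 0xB7 = 10110111 (10xxxxxx ✓), payload 110111.
Concatenate: 100000110010110110111 = 0x1065B7 (21 bits → U+1065B7).

U+1065B7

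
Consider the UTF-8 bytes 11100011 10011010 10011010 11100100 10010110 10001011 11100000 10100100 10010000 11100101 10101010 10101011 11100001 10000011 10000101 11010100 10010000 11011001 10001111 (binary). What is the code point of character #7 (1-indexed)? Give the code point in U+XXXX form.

Offset 0: leading byte 0xE3 = 11100011 → 3-byte char #1 = E3 9A 9A.
Offset 3: leading byte 0xE4 = 11100100 → 3-byte char #2 = E4 96 8B.
Offset 6: leading byte 0xE0 = 11100000 → 3-byte char #3 = E0 A4 90.
Offset 9: leading byte 0xE5 = 11100101 → 3-byte char #4 = E5 AA AB.
Offset 12: leading byte 0xE1 = 11100001 → 3-byte char #5 = E1 83 85.
Offset 15: leading byte 0xD4 = 11010100 → 2-byte char #6 = D4 90.
Offset 17: leading byte 0xD9 = 11011001 → 2-byte char #7 = D9 8F.
Leading byte 0xD9 = 11011001 matches 110xxxxx → 2-byte sequence.
Byte 1: 0xD9 = 11011001, payload 11001 (5 bits).
Byte 2: 0x8F = 10001111 (10xxxxxx ✓), payload 001111.
Concatenate: 11001001111 = 0x64F (11 bits → U+064F).

U+064F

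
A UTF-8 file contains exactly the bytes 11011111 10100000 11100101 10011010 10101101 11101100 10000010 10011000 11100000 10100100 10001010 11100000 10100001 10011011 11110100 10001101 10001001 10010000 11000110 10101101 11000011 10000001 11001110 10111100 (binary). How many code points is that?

Byte at offset 0: 0xDF = 11011111 → 2-byte char (#1). Advance 2.
Byte at offset 2: 0xE5 = 11100101 → 3-byte char (#2). Advance 3.
Byte at offset 5: 0xEC = 11101100 → 3-byte char (#3). Advance 3.
Byte at offset 8: 0xE0 = 11100000 → 3-byte char (#4). Advance 3.
Byte at offset 11: 0xE0 = 11100000 → 3-byte char (#5). Advance 3.
Byte at offset 14: 0xF4 = 11110100 → 4-byte char (#6). Advance 4.
Byte at offset 18: 0xC6 = 11000110 → 2-byte char (#7). Advance 2.
Byte at offset 20: 0xC3 = 11000011 → 2-byte char (#8). Advance 2.
Byte at offset 22: 0xCE = 11001110 → 2-byte char (#9). Advance 2.
Reached end at offset 24 after 9 code points.

9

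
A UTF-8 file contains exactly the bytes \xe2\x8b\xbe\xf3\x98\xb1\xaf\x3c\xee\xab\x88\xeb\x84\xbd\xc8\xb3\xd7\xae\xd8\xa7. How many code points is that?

8

Byte at offset 0: 0xE2 = 11100010 → 3-byte char (#1). Advance 3.
Byte at offset 3: 0xF3 = 11110011 → 4-byte char (#2). Advance 4.
Byte at offset 7: 0x3C = 00111100 → 1-byte char (#3). Advance 1.
Byte at offset 8: 0xEE = 11101110 → 3-byte char (#4). Advance 3.
Byte at offset 11: 0xEB = 11101011 → 3-byte char (#5). Advance 3.
Byte at offset 14: 0xC8 = 11001000 → 2-byte char (#6). Advance 2.
Byte at offset 16: 0xD7 = 11010111 → 2-byte char (#7). Advance 2.
Byte at offset 18: 0xD8 = 11011000 → 2-byte char (#8). Advance 2.
Reached end at offset 20 after 8 code points.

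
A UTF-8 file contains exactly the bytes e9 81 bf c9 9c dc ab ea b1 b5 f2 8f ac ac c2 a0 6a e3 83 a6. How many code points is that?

Byte at offset 0: 0xE9 = 11101001 → 3-byte char (#1). Advance 3.
Byte at offset 3: 0xC9 = 11001001 → 2-byte char (#2). Advance 2.
Byte at offset 5: 0xDC = 11011100 → 2-byte char (#3). Advance 2.
Byte at offset 7: 0xEA = 11101010 → 3-byte char (#4). Advance 3.
Byte at offset 10: 0xF2 = 11110010 → 4-byte char (#5). Advance 4.
Byte at offset 14: 0xC2 = 11000010 → 2-byte char (#6). Advance 2.
Byte at offset 16: 0x6A = 01101010 → 1-byte char (#7). Advance 1.
Byte at offset 17: 0xE3 = 11100011 → 3-byte char (#8). Advance 3.
Reached end at offset 20 after 8 code points.

8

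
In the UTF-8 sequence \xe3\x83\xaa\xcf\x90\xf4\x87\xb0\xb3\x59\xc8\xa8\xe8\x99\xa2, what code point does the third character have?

Offset 0: leading byte 0xE3 = 11100011 → 3-byte char #1 = E3 83 AA.
Offset 3: leading byte 0xCF = 11001111 → 2-byte char #2 = CF 90.
Offset 5: leading byte 0xF4 = 11110100 → 4-byte char #3 = F4 87 B0 B3.
Leading byte 0xF4 = 11110100 matches 11110xxx → 4-byte sequence.
Byte 1: 0xF4 = 11110100, payload 100 (3 bits).
Byte 2: 0x87 = 10000111 (10xxxxxx ✓), payload 000111.
Byte 3: 0xB0 = 10110000 (10xxxxxx ✓), payload 110000.
Byte 4: 0xB3 = 10110011 (10xxxxxx ✓), payload 110011.
Concatenate: 100000111110000110011 = 0x107C33 (21 bits → U+107C33).

U+107C33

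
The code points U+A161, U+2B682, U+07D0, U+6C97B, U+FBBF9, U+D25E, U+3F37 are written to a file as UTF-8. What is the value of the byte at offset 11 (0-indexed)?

0xA5

U+A161 → 3-byte form EA 85 A1 at offsets 0–2.
U+2B682 → 4-byte form F0 AB 9A 82 at offsets 3–6.
U+07D0 → 2-byte form DF 90 at offsets 7–8.
U+6C97B → 4-byte form F1 AC A5 BB at offsets 9–12.
Offset 11 falls in char 4's range; it's byte 3 of F1 AC A5 BB = 0xA5.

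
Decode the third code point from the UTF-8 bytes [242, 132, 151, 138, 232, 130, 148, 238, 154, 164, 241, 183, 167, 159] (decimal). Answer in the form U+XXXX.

Offset 0: leading byte 0xF2 = 11110010 → 4-byte char #1 = F2 84 97 8A.
Offset 4: leading byte 0xE8 = 11101000 → 3-byte char #2 = E8 82 94.
Offset 7: leading byte 0xEE = 11101110 → 3-byte char #3 = EE 9A A4.
Leading byte 0xEE = 11101110 matches 1110xxxx → 3-byte sequence.
Byte 1: 0xEE = 11101110, payload 1110 (4 bits).
Byte 2: 0x9A = 10011010 (10xxxxxx ✓), payload 011010.
Byte 3: 0xA4 = 10100100 (10xxxxxx ✓), payload 100100.
Concatenate: 1110011010100100 = 0xE6A4 (16 bits → U+E6A4).

U+E6A4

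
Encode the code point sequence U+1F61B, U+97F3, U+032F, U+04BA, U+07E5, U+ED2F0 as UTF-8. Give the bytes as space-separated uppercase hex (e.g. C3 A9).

F0 9F 98 9B E9 9F B3 CC AF D2 BA DF A5 F3 AD 8B B0

U+1F61B: 4-byte form → F0 9F 98 9B.
U+97F3: 3-byte form → E9 9F B3.
U+032F: 2-byte form → CC AF.
U+04BA: 2-byte form → D2 BA.
U+07E5: 2-byte form → DF A5.
U+ED2F0: 4-byte form → F3 AD 8B B0.
Concatenated (17 bytes): F0 9F 98 9B E9 9F B3 CC AF D2 BA DF A5 F3 AD 8B B0.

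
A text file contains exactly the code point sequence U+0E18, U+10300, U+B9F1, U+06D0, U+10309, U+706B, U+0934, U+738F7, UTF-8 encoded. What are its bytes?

U+0E18: 3-byte form → E0 B8 98.
U+10300: 4-byte form → F0 90 8C 80.
U+B9F1: 3-byte form → EB A7 B1.
U+06D0: 2-byte form → DB 90.
U+10309: 4-byte form → F0 90 8C 89.
U+706B: 3-byte form → E7 81 AB.
U+0934: 3-byte form → E0 A4 B4.
U+738F7: 4-byte form → F1 B3 A3 B7.
Concatenated (26 bytes): E0 B8 98 F0 90 8C 80 EB A7 B1 DB 90 F0 90 8C 89 E7 81 AB E0 A4 B4 F1 B3 A3 B7.

E0 B8 98 F0 90 8C 80 EB A7 B1 DB 90 F0 90 8C 89 E7 81 AB E0 A4 B4 F1 B3 A3 B7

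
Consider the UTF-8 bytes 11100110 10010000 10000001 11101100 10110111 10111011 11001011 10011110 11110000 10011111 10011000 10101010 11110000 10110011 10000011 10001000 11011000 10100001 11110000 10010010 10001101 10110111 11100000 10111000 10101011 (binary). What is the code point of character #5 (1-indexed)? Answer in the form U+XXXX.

Offset 0: leading byte 0xE6 = 11100110 → 3-byte char #1 = E6 90 81.
Offset 3: leading byte 0xEC = 11101100 → 3-byte char #2 = EC B7 BB.
Offset 6: leading byte 0xCB = 11001011 → 2-byte char #3 = CB 9E.
Offset 8: leading byte 0xF0 = 11110000 → 4-byte char #4 = F0 9F 98 AA.
Offset 12: leading byte 0xF0 = 11110000 → 4-byte char #5 = F0 B3 83 88.
Leading byte 0xF0 = 11110000 matches 11110xxx → 4-byte sequence.
Byte 1: 0xF0 = 11110000, payload 000 (3 bits).
Byte 2: 0xB3 = 10110011 (10xxxxxx ✓), payload 110011.
Byte 3: 0x83 = 10000011 (10xxxxxx ✓), payload 000011.
Byte 4: 0x88 = 10001000 (10xxxxxx ✓), payload 001000.
Concatenate: 000110011000011001000 = 0x330C8 (21 bits → U+330C8).

U+330C8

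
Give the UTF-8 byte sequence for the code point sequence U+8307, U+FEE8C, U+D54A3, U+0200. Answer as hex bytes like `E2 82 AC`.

U+8307: 3-byte form → E8 8C 87.
U+FEE8C: 4-byte form → F3 BE BA 8C.
U+D54A3: 4-byte form → F3 95 92 A3.
U+0200: 2-byte form → C8 80.
Concatenated (13 bytes): E8 8C 87 F3 BE BA 8C F3 95 92 A3 C8 80.

E8 8C 87 F3 BE BA 8C F3 95 92 A3 C8 80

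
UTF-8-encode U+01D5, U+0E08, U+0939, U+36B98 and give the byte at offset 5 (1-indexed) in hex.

0x88

1-indexed offset 5 is 0-indexed offset 4.
U+01D5 → 2-byte form C7 95 at offsets 0–1.
U+0E08 → 3-byte form E0 B8 88 at offsets 2–4.
Offset 4 falls in char 2's range; it's byte 3 of E0 B8 88 = 0x88.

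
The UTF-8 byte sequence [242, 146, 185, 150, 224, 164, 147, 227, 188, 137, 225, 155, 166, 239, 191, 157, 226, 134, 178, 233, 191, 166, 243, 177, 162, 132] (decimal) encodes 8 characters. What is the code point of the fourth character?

U+16E6

Offset 0: leading byte 0xF2 = 11110010 → 4-byte char #1 = F2 92 B9 96.
Offset 4: leading byte 0xE0 = 11100000 → 3-byte char #2 = E0 A4 93.
Offset 7: leading byte 0xE3 = 11100011 → 3-byte char #3 = E3 BC 89.
Offset 10: leading byte 0xE1 = 11100001 → 3-byte char #4 = E1 9B A6.
Leading byte 0xE1 = 11100001 matches 1110xxxx → 3-byte sequence.
Byte 1: 0xE1 = 11100001, payload 0001 (4 bits).
Byte 2: 0x9B = 10011011 (10xxxxxx ✓), payload 011011.
Byte 3: 0xA6 = 10100110 (10xxxxxx ✓), payload 100110.
Concatenate: 0001011011100110 = 0x16E6 (16 bits → U+16E6).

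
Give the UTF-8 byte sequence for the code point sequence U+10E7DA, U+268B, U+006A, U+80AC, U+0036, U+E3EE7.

F4 8E 9F 9A E2 9A 8B 6A E8 82 AC 36 F3 A3 BB A7

U+10E7DA: 4-byte form → F4 8E 9F 9A.
U+268B: 3-byte form → E2 9A 8B.
U+006A: 1-byte form → 6A.
U+80AC: 3-byte form → E8 82 AC.
U+0036: 1-byte form → 36.
U+E3EE7: 4-byte form → F3 A3 BB A7.
Concatenated (16 bytes): F4 8E 9F 9A E2 9A 8B 6A E8 82 AC 36 F3 A3 BB A7.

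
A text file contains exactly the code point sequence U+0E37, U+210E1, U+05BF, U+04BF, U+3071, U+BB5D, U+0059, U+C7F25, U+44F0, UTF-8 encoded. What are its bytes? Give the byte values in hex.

E0 B8 B7 F0 A1 83 A1 D6 BF D2 BF E3 81 B1 EB AD 9D 59 F3 87 BC A5 E4 93 B0

U+0E37: 3-byte form → E0 B8 B7.
U+210E1: 4-byte form → F0 A1 83 A1.
U+05BF: 2-byte form → D6 BF.
U+04BF: 2-byte form → D2 BF.
U+3071: 3-byte form → E3 81 B1.
U+BB5D: 3-byte form → EB AD 9D.
U+0059: 1-byte form → 59.
U+C7F25: 4-byte form → F3 87 BC A5.
U+44F0: 3-byte form → E4 93 B0.
Concatenated (25 bytes): E0 B8 B7 F0 A1 83 A1 D6 BF D2 BF E3 81 B1 EB AD 9D 59 F3 87 BC A5 E4 93 B0.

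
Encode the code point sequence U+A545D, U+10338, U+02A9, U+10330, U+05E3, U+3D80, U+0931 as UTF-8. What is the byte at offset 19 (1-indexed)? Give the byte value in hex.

1-indexed offset 19 is 0-indexed offset 18.
U+A545D → 4-byte form F2 A5 91 9D at offsets 0–3.
U+10338 → 4-byte form F0 90 8C B8 at offsets 4–7.
U+02A9 → 2-byte form CA A9 at offsets 8–9.
U+10330 → 4-byte form F0 90 8C B0 at offsets 10–13.
U+05E3 → 2-byte form D7 A3 at offsets 14–15.
U+3D80 → 3-byte form E3 B6 80 at offsets 16–18.
Offset 18 falls in char 6's range; it's byte 3 of E3 B6 80 = 0x80.

0x80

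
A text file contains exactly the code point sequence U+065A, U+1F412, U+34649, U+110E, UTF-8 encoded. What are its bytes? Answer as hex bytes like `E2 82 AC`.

D9 9A F0 9F 90 92 F0 B4 99 89 E1 84 8E

U+065A: 2-byte form → D9 9A.
U+1F412: 4-byte form → F0 9F 90 92.
U+34649: 4-byte form → F0 B4 99 89.
U+110E: 3-byte form → E1 84 8E.
Concatenated (13 bytes): D9 9A F0 9F 90 92 F0 B4 99 89 E1 84 8E.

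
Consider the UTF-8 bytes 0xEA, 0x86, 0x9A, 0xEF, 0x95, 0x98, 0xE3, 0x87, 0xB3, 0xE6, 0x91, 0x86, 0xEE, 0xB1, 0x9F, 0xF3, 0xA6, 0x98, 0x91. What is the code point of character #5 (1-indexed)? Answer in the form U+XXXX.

Offset 0: leading byte 0xEA = 11101010 → 3-byte char #1 = EA 86 9A.
Offset 3: leading byte 0xEF = 11101111 → 3-byte char #2 = EF 95 98.
Offset 6: leading byte 0xE3 = 11100011 → 3-byte char #3 = E3 87 B3.
Offset 9: leading byte 0xE6 = 11100110 → 3-byte char #4 = E6 91 86.
Offset 12: leading byte 0xEE = 11101110 → 3-byte char #5 = EE B1 9F.
Leading byte 0xEE = 11101110 matches 1110xxxx → 3-byte sequence.
Byte 1: 0xEE = 11101110, payload 1110 (4 bits).
Byte 2: 0xB1 = 10110001 (10xxxxxx ✓), payload 110001.
Byte 3: 0x9F = 10011111 (10xxxxxx ✓), payload 011111.
Concatenate: 1110110001011111 = 0xEC5F (16 bits → U+EC5F).

U+EC5F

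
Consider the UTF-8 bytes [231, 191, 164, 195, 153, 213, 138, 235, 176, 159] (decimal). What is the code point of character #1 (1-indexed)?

U+7FE4

Offset 0: leading byte 0xE7 = 11100111 → 3-byte char #1 = E7 BF A4.
Leading byte 0xE7 = 11100111 matches 1110xxxx → 3-byte sequence.
Byte 1: 0xE7 = 11100111, payload 0111 (4 bits).
Byte 2: 0xBF = 10111111 (10xxxxxx ✓), payload 111111.
Byte 3: 0xA4 = 10100100 (10xxxxxx ✓), payload 100100.
Concatenate: 0111111111100100 = 0x7FE4 (16 bits → U+7FE4).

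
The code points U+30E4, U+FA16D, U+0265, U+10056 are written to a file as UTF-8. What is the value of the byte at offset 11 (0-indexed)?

0x81

U+30E4 → 3-byte form E3 83 A4 at offsets 0–2.
U+FA16D → 4-byte form F3 BA 85 AD at offsets 3–6.
U+0265 → 2-byte form C9 A5 at offsets 7–8.
U+10056 → 4-byte form F0 90 81 96 at offsets 9–12.
Offset 11 falls in char 4's range; it's byte 3 of F0 90 81 96 = 0x81.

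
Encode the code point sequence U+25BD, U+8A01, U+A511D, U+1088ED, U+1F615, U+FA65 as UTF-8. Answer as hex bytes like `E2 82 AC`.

E2 96 BD E8 A8 81 F2 A5 84 9D F4 88 A3 AD F0 9F 98 95 EF A9 A5

U+25BD: 3-byte form → E2 96 BD.
U+8A01: 3-byte form → E8 A8 81.
U+A511D: 4-byte form → F2 A5 84 9D.
U+1088ED: 4-byte form → F4 88 A3 AD.
U+1F615: 4-byte form → F0 9F 98 95.
U+FA65: 3-byte form → EF A9 A5.
Concatenated (21 bytes): E2 96 BD E8 A8 81 F2 A5 84 9D F4 88 A3 AD F0 9F 98 95 EF A9 A5.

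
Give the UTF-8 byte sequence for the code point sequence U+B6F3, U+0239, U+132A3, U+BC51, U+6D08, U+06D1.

EB 9B B3 C8 B9 F0 93 8A A3 EB B1 91 E6 B4 88 DB 91

U+B6F3: 3-byte form → EB 9B B3.
U+0239: 2-byte form → C8 B9.
U+132A3: 4-byte form → F0 93 8A A3.
U+BC51: 3-byte form → EB B1 91.
U+6D08: 3-byte form → E6 B4 88.
U+06D1: 2-byte form → DB 91.
Concatenated (17 bytes): EB 9B B3 C8 B9 F0 93 8A A3 EB B1 91 E6 B4 88 DB 91.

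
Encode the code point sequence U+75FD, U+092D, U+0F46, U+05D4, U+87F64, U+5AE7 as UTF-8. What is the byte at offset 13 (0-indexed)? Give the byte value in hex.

0xBD

U+75FD → 3-byte form E7 97 BD at offsets 0–2.
U+092D → 3-byte form E0 A4 AD at offsets 3–5.
U+0F46 → 3-byte form E0 BD 86 at offsets 6–8.
U+05D4 → 2-byte form D7 94 at offsets 9–10.
U+87F64 → 4-byte form F2 87 BD A4 at offsets 11–14.
Offset 13 falls in char 5's range; it's byte 3 of F2 87 BD A4 = 0xBD.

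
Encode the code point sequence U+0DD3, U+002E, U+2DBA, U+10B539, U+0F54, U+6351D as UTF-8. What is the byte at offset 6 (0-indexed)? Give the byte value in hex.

0xBA

U+0DD3 → 3-byte form E0 B7 93 at offsets 0–2.
U+002E → 1-byte form 2E at offsets 3–3.
U+2DBA → 3-byte form E2 B6 BA at offsets 4–6.
Offset 6 falls in char 3's range; it's byte 3 of E2 B6 BA = 0xBA.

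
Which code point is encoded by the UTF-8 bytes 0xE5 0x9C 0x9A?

U+571A

Leading byte 0xE5 = 11100101 matches 1110xxxx → 3-byte sequence.
Byte 1: 0xE5 = 11100101, payload 0101 (4 bits).
Byte 2: 0x9C = 10011100 (10xxxxxx ✓), payload 011100.
Byte 3: 0x9A = 10011010 (10xxxxxx ✓), payload 011010.
Concatenate: 0101011100011010 = 0x571A (16 bits → U+571A).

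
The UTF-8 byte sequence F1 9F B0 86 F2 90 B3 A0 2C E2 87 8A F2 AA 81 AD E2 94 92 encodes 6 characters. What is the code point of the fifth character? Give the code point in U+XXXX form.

U+AA06D

Offset 0: leading byte 0xF1 = 11110001 → 4-byte char #1 = F1 9F B0 86.
Offset 4: leading byte 0xF2 = 11110010 → 4-byte char #2 = F2 90 B3 A0.
Offset 8: leading byte 0x2C = 00101100 → 1-byte char #3 = 2C.
Offset 9: leading byte 0xE2 = 11100010 → 3-byte char #4 = E2 87 8A.
Offset 12: leading byte 0xF2 = 11110010 → 4-byte char #5 = F2 AA 81 AD.
Leading byte 0xF2 = 11110010 matches 11110xxx → 4-byte sequence.
Byte 1: 0xF2 = 11110010, payload 010 (3 bits).
Byte 2: 0xAA = 10101010 (10xxxxxx ✓), payload 101010.
Byte 3: 0x81 = 10000001 (10xxxxxx ✓), payload 000001.
Byte 4: 0xAD = 10101101 (10xxxxxx ✓), payload 101101.
Concatenate: 010101010000001101101 = 0xAA06D (21 bits → U+AA06D).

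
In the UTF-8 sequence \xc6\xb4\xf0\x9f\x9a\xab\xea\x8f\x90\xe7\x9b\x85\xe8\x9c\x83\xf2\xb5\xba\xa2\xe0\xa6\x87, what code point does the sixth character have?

Offset 0: leading byte 0xC6 = 11000110 → 2-byte char #1 = C6 B4.
Offset 2: leading byte 0xF0 = 11110000 → 4-byte char #2 = F0 9F 9A AB.
Offset 6: leading byte 0xEA = 11101010 → 3-byte char #3 = EA 8F 90.
Offset 9: leading byte 0xE7 = 11100111 → 3-byte char #4 = E7 9B 85.
Offset 12: leading byte 0xE8 = 11101000 → 3-byte char #5 = E8 9C 83.
Offset 15: leading byte 0xF2 = 11110010 → 4-byte char #6 = F2 B5 BA A2.
Leading byte 0xF2 = 11110010 matches 11110xxx → 4-byte sequence.
Byte 1: 0xF2 = 11110010, payload 010 (3 bits).
Byte 2: 0xB5 = 10110101 (10xxxxxx ✓), payload 110101.
Byte 3: 0xBA = 10111010 (10xxxxxx ✓), payload 111010.
Byte 4: 0xA2 = 10100010 (10xxxxxx ✓), payload 100010.
Concatenate: 010110101111010100010 = 0xB5EA2 (21 bits → U+B5EA2).

U+B5EA2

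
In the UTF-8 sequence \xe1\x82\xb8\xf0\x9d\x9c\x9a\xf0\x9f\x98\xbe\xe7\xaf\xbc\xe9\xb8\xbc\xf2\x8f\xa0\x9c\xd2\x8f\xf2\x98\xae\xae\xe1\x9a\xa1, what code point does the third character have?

Offset 0: leading byte 0xE1 = 11100001 → 3-byte char #1 = E1 82 B8.
Offset 3: leading byte 0xF0 = 11110000 → 4-byte char #2 = F0 9D 9C 9A.
Offset 7: leading byte 0xF0 = 11110000 → 4-byte char #3 = F0 9F 98 BE.
Leading byte 0xF0 = 11110000 matches 11110xxx → 4-byte sequence.
Byte 1: 0xF0 = 11110000, payload 000 (3 bits).
Byte 2: 0x9F = 10011111 (10xxxxxx ✓), payload 011111.
Byte 3: 0x98 = 10011000 (10xxxxxx ✓), payload 011000.
Byte 4: 0xBE = 10111110 (10xxxxxx ✓), payload 111110.
Concatenate: 000011111011000111110 = 0x1F63E (21 bits → U+1F63E).

U+1F63E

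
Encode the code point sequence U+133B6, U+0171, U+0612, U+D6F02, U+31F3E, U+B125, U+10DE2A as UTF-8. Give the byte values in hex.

F0 93 8E B6 C5 B1 D8 92 F3 96 BC 82 F0 B1 BC BE EB 84 A5 F4 8D B8 AA

U+133B6: 4-byte form → F0 93 8E B6.
U+0171: 2-byte form → C5 B1.
U+0612: 2-byte form → D8 92.
U+D6F02: 4-byte form → F3 96 BC 82.
U+31F3E: 4-byte form → F0 B1 BC BE.
U+B125: 3-byte form → EB 84 A5.
U+10DE2A: 4-byte form → F4 8D B8 AA.
Concatenated (23 bytes): F0 93 8E B6 C5 B1 D8 92 F3 96 BC 82 F0 B1 BC BE EB 84 A5 F4 8D B8 AA.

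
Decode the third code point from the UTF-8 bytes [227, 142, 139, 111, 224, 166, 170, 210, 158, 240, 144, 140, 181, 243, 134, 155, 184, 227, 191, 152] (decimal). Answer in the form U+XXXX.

U+09AA

Offset 0: leading byte 0xE3 = 11100011 → 3-byte char #1 = E3 8E 8B.
Offset 3: leading byte 0x6F = 01101111 → 1-byte char #2 = 6F.
Offset 4: leading byte 0xE0 = 11100000 → 3-byte char #3 = E0 A6 AA.
Leading byte 0xE0 = 11100000 matches 1110xxxx → 3-byte sequence.
Byte 1: 0xE0 = 11100000, payload 0000 (4 bits).
Byte 2: 0xA6 = 10100110 (10xxxxxx ✓), payload 100110.
Byte 3: 0xAA = 10101010 (10xxxxxx ✓), payload 101010.
Concatenate: 0000100110101010 = 0x9AA (16 bits → U+09AA).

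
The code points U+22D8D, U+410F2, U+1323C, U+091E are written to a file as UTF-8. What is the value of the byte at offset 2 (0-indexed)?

0xB6

U+22D8D → 4-byte form F0 A2 B6 8D at offsets 0–3.
Offset 2 falls in char 1's range; it's byte 3 of F0 A2 B6 8D = 0xB6.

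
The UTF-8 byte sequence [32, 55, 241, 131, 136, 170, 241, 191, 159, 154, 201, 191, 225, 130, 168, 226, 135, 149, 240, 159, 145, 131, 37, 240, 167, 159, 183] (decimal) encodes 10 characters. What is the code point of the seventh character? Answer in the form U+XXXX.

U+21D5

Offset 0: leading byte 0x20 = 00100000 → 1-byte char #1 = 20.
Offset 1: leading byte 0x37 = 00110111 → 1-byte char #2 = 37.
Offset 2: leading byte 0xF1 = 11110001 → 4-byte char #3 = F1 83 88 AA.
Offset 6: leading byte 0xF1 = 11110001 → 4-byte char #4 = F1 BF 9F 9A.
Offset 10: leading byte 0xC9 = 11001001 → 2-byte char #5 = C9 BF.
Offset 12: leading byte 0xE1 = 11100001 → 3-byte char #6 = E1 82 A8.
Offset 15: leading byte 0xE2 = 11100010 → 3-byte char #7 = E2 87 95.
Leading byte 0xE2 = 11100010 matches 1110xxxx → 3-byte sequence.
Byte 1: 0xE2 = 11100010, payload 0010 (4 bits).
Byte 2: 0x87 = 10000111 (10xxxxxx ✓), payload 000111.
Byte 3: 0x95 = 10010101 (10xxxxxx ✓), payload 010101.
Concatenate: 0010000111010101 = 0x21D5 (16 bits → U+21D5).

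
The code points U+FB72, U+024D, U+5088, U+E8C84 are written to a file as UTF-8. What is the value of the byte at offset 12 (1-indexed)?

1-indexed offset 12 is 0-indexed offset 11.
U+FB72 → 3-byte form EF AD B2 at offsets 0–2.
U+024D → 2-byte form C9 8D at offsets 3–4.
U+5088 → 3-byte form E5 82 88 at offsets 5–7.
U+E8C84 → 4-byte form F3 A8 B2 84 at offsets 8–11.
Offset 11 falls in char 4's range; it's byte 4 of F3 A8 B2 84 = 0x84.

0x84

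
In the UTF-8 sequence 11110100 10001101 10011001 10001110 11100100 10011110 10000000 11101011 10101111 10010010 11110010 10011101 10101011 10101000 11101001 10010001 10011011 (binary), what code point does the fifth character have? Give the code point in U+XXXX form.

Offset 0: leading byte 0xF4 = 11110100 → 4-byte char #1 = F4 8D 99 8E.
Offset 4: leading byte 0xE4 = 11100100 → 3-byte char #2 = E4 9E 80.
Offset 7: leading byte 0xEB = 11101011 → 3-byte char #3 = EB AF 92.
Offset 10: leading byte 0xF2 = 11110010 → 4-byte char #4 = F2 9D AB A8.
Offset 14: leading byte 0xE9 = 11101001 → 3-byte char #5 = E9 91 9B.
Leading byte 0xE9 = 11101001 matches 1110xxxx → 3-byte sequence.
Byte 1: 0xE9 = 11101001, payload 1001 (4 bits).
Byte 2: 0x91 = 10010001 (10xxxxxx ✓), payload 010001.
Byte 3: 0x9B = 10011011 (10xxxxxx ✓), payload 011011.
Concatenate: 1001010001011011 = 0x945B (16 bits → U+945B).

U+945B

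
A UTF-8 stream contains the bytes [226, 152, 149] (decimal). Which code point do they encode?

Leading byte 0xE2 = 11100010 matches 1110xxxx → 3-byte sequence.
Byte 1: 0xE2 = 11100010, payload 0010 (4 bits).
Byte 2: 0x98 = 10011000 (10xxxxxx ✓), payload 011000.
Byte 3: 0x95 = 10010101 (10xxxxxx ✓), payload 010101.
Concatenate: 0010011000010101 = 0x2615 (16 bits → U+2615).

U+2615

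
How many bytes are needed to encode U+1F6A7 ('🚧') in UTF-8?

4

U+1F6A7 = 0x1F6A7. UTF-8 uses 1 byte below 0x80, 2 below 0x800, 3 below 0x10000, 4 up to 0x10FFFF. 0x1F6A7 is in U+10000–U+10FFFF → 4 bytes.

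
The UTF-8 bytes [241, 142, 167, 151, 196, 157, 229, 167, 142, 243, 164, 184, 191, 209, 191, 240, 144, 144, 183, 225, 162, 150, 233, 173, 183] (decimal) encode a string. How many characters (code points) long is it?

8

Byte at offset 0: 0xF1 = 11110001 → 4-byte char (#1). Advance 4.
Byte at offset 4: 0xC4 = 11000100 → 2-byte char (#2). Advance 2.
Byte at offset 6: 0xE5 = 11100101 → 3-byte char (#3). Advance 3.
Byte at offset 9: 0xF3 = 11110011 → 4-byte char (#4). Advance 4.
Byte at offset 13: 0xD1 = 11010001 → 2-byte char (#5). Advance 2.
Byte at offset 15: 0xF0 = 11110000 → 4-byte char (#6). Advance 4.
Byte at offset 19: 0xE1 = 11100001 → 3-byte char (#7). Advance 3.
Byte at offset 22: 0xE9 = 11101001 → 3-byte char (#8). Advance 3.
Reached end at offset 25 after 8 code points.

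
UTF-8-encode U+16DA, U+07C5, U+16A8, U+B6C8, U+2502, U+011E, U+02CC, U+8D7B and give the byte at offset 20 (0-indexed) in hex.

U+16DA → 3-byte form E1 9B 9A at offsets 0–2.
U+07C5 → 2-byte form DF 85 at offsets 3–4.
U+16A8 → 3-byte form E1 9A A8 at offsets 5–7.
U+B6C8 → 3-byte form EB 9B 88 at offsets 8–10.
U+2502 → 3-byte form E2 94 82 at offsets 11–13.
U+011E → 2-byte form C4 9E at offsets 14–15.
U+02CC → 2-byte form CB 8C at offsets 16–17.
U+8D7B → 3-byte form E8 B5 BB at offsets 18–20.
Offset 20 falls in char 8's range; it's byte 3 of E8 B5 BB = 0xBB.

0xBB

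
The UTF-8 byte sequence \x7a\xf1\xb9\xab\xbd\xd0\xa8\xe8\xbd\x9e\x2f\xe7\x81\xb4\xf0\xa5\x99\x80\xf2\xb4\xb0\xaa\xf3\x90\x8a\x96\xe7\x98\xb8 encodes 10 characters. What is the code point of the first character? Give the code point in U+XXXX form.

U+007A

Offset 0: leading byte 0x7A = 01111010 → 1-byte char #1 = 7A.
Leading byte 0x7A = 01111010 matches 0xxxxxxx → 1-byte sequence.
Byte 1: 0x7A = 01111010, payload 1111010 (7 bits).
Concatenate: 1111010 = 0x7A (7 bits → U+007A).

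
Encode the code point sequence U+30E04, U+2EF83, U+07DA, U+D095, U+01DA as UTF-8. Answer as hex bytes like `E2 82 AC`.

U+30E04: 4-byte form → F0 B0 B8 84.
U+2EF83: 4-byte form → F0 AE BE 83.
U+07DA: 2-byte form → DF 9A.
U+D095: 3-byte form → ED 82 95.
U+01DA: 2-byte form → C7 9A.
Concatenated (15 bytes): F0 B0 B8 84 F0 AE BE 83 DF 9A ED 82 95 C7 9A.

F0 B0 B8 84 F0 AE BE 83 DF 9A ED 82 95 C7 9A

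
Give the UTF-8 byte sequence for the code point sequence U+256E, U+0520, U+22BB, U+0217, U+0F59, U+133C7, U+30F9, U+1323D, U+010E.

E2 95 AE D4 A0 E2 8A BB C8 97 E0 BD 99 F0 93 8F 87 E3 83 B9 F0 93 88 BD C4 8E

U+256E: 3-byte form → E2 95 AE.
U+0520: 2-byte form → D4 A0.
U+22BB: 3-byte form → E2 8A BB.
U+0217: 2-byte form → C8 97.
U+0F59: 3-byte form → E0 BD 99.
U+133C7: 4-byte form → F0 93 8F 87.
U+30F9: 3-byte form → E3 83 B9.
U+1323D: 4-byte form → F0 93 88 BD.
U+010E: 2-byte form → C4 8E.
Concatenated (26 bytes): E2 95 AE D4 A0 E2 8A BB C8 97 E0 BD 99 F0 93 8F 87 E3 83 B9 F0 93 88 BD C4 8E.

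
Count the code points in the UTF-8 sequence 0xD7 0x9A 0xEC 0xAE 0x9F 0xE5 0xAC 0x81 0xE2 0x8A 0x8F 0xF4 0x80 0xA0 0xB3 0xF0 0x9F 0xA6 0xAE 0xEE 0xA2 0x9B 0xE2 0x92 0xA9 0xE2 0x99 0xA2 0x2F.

Byte at offset 0: 0xD7 = 11010111 → 2-byte char (#1). Advance 2.
Byte at offset 2: 0xEC = 11101100 → 3-byte char (#2). Advance 3.
Byte at offset 5: 0xE5 = 11100101 → 3-byte char (#3). Advance 3.
Byte at offset 8: 0xE2 = 11100010 → 3-byte char (#4). Advance 3.
Byte at offset 11: 0xF4 = 11110100 → 4-byte char (#5). Advance 4.
Byte at offset 15: 0xF0 = 11110000 → 4-byte char (#6). Advance 4.
Byte at offset 19: 0xEE = 11101110 → 3-byte char (#7). Advance 3.
Byte at offset 22: 0xE2 = 11100010 → 3-byte char (#8). Advance 3.
Byte at offset 25: 0xE2 = 11100010 → 3-byte char (#9). Advance 3.
Byte at offset 28: 0x2F = 00101111 → 1-byte char (#10). Advance 1.
Reached end at offset 29 after 10 code points.

10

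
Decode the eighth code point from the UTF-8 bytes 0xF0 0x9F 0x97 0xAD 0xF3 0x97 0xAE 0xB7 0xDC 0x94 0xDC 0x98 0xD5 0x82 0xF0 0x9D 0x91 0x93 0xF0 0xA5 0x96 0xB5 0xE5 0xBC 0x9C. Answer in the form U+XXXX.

Offset 0: leading byte 0xF0 = 11110000 → 4-byte char #1 = F0 9F 97 AD.
Offset 4: leading byte 0xF3 = 11110011 → 4-byte char #2 = F3 97 AE B7.
Offset 8: leading byte 0xDC = 11011100 → 2-byte char #3 = DC 94.
Offset 10: leading byte 0xDC = 11011100 → 2-byte char #4 = DC 98.
Offset 12: leading byte 0xD5 = 11010101 → 2-byte char #5 = D5 82.
Offset 14: leading byte 0xF0 = 11110000 → 4-byte char #6 = F0 9D 91 93.
Offset 18: leading byte 0xF0 = 11110000 → 4-byte char #7 = F0 A5 96 B5.
Offset 22: leading byte 0xE5 = 11100101 → 3-byte char #8 = E5 BC 9C.
Leading byte 0xE5 = 11100101 matches 1110xxxx → 3-byte sequence.
Byte 1: 0xE5 = 11100101, payload 0101 (4 bits).
Byte 2: 0xBC = 10111100 (10xxxxxx ✓), payload 111100.
Byte 3: 0x9C = 10011100 (10xxxxxx ✓), payload 011100.
Concatenate: 0101111100011100 = 0x5F1C (16 bits → U+5F1C).

U+5F1C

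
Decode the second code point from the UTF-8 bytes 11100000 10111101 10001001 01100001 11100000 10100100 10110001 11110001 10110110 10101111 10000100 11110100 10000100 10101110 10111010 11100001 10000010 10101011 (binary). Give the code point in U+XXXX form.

U+0061

Offset 0: leading byte 0xE0 = 11100000 → 3-byte char #1 = E0 BD 89.
Offset 3: leading byte 0x61 = 01100001 → 1-byte char #2 = 61.
Leading byte 0x61 = 01100001 matches 0xxxxxxx → 1-byte sequence.
Byte 1: 0x61 = 01100001, payload 1100001 (7 bits).
Concatenate: 1100001 = 0x61 (7 bits → U+0061).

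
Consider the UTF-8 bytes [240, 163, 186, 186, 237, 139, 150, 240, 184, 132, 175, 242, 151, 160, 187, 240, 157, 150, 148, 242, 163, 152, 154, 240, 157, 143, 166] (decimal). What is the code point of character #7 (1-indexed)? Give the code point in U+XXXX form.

U+1D3E6

Offset 0: leading byte 0xF0 = 11110000 → 4-byte char #1 = F0 A3 BA BA.
Offset 4: leading byte 0xED = 11101101 → 3-byte char #2 = ED 8B 96.
Offset 7: leading byte 0xF0 = 11110000 → 4-byte char #3 = F0 B8 84 AF.
Offset 11: leading byte 0xF2 = 11110010 → 4-byte char #4 = F2 97 A0 BB.
Offset 15: leading byte 0xF0 = 11110000 → 4-byte char #5 = F0 9D 96 94.
Offset 19: leading byte 0xF2 = 11110010 → 4-byte char #6 = F2 A3 98 9A.
Offset 23: leading byte 0xF0 = 11110000 → 4-byte char #7 = F0 9D 8F A6.
Leading byte 0xF0 = 11110000 matches 11110xxx → 4-byte sequence.
Byte 1: 0xF0 = 11110000, payload 000 (3 bits).
Byte 2: 0x9D = 10011101 (10xxxxxx ✓), payload 011101.
Byte 3: 0x8F = 10001111 (10xxxxxx ✓), payload 001111.
Byte 4: 0xA6 = 10100110 (10xxxxxx ✓), payload 100110.
Concatenate: 000011101001111100110 = 0x1D3E6 (21 bits → U+1D3E6).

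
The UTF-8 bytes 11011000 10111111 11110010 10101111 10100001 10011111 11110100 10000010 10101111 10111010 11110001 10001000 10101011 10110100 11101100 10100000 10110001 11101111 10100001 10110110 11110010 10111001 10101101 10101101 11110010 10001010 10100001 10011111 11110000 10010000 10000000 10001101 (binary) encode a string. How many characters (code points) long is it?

Byte at offset 0: 0xD8 = 11011000 → 2-byte char (#1). Advance 2.
Byte at offset 2: 0xF2 = 11110010 → 4-byte char (#2). Advance 4.
Byte at offset 6: 0xF4 = 11110100 → 4-byte char (#3). Advance 4.
Byte at offset 10: 0xF1 = 11110001 → 4-byte char (#4). Advance 4.
Byte at offset 14: 0xEC = 11101100 → 3-byte char (#5). Advance 3.
Byte at offset 17: 0xEF = 11101111 → 3-byte char (#6). Advance 3.
Byte at offset 20: 0xF2 = 11110010 → 4-byte char (#7). Advance 4.
Byte at offset 24: 0xF2 = 11110010 → 4-byte char (#8). Advance 4.
Byte at offset 28: 0xF0 = 11110000 → 4-byte char (#9). Advance 4.
Reached end at offset 32 after 9 code points.

9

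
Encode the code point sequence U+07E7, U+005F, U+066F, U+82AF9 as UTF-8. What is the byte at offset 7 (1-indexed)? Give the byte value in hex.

0x82

1-indexed offset 7 is 0-indexed offset 6.
U+07E7 → 2-byte form DF A7 at offsets 0–1.
U+005F → 1-byte form 5F at offsets 2–2.
U+066F → 2-byte form D9 AF at offsets 3–4.
U+82AF9 → 4-byte form F2 82 AB B9 at offsets 5–8.
Offset 6 falls in char 4's range; it's byte 2 of F2 82 AB B9 = 0x82.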